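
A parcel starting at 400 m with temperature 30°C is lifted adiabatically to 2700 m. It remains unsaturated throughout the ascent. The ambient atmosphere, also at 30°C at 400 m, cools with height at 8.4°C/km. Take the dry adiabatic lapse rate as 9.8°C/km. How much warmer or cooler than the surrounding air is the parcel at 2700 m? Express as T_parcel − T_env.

Parcel:
  From 400 m to 2700 m (dry): cools by 9.8 × 2.3 = 22.54°C, giving 7.46°C.
Environment:
  From 400 m to 2700 m (environment): cools by 8.4 × 2.3 = 19.32°C, giving 10.68°C.
T_parcel − T_env = 7.46 − 10.68 = -3.22°C

-3.22°C (parcel cooler than environment)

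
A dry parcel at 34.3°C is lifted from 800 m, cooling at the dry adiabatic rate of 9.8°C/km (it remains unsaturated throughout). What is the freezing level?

Height above start = (34.3 − 0) / 9.8 = 3.5 km
Altitude = 800 m + 3500 m = 4300 m

4300 m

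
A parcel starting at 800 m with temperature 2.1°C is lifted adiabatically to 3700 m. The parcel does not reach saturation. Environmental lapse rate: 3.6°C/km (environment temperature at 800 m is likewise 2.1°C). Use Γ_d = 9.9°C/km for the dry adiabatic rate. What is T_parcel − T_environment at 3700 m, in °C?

-18.27°C (parcel cooler than environment)

Parcel:
  Dry to 3700 m: -9.9 × 2.9 km = -28.71°C, so T = -26.61°C.
Environment:
  Environment to 3700 m: -3.6 × 2.9 km = -10.44°C, so T = -8.34°C.
T_parcel − T_env = -26.61 − (-8.34) = -18.27°C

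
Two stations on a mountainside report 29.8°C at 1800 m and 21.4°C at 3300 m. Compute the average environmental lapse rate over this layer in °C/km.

Γ = −ΔT/Δz = (29.8 − 21.4) / (3300 − 1800) m
  = 8.4°C / 1.5 km = 5.6°C/km

5.6°C/km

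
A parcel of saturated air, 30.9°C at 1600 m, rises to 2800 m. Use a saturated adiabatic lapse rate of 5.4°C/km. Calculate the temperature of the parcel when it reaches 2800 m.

Saturated adiabatic to 2800 m: -5.4 × 1.2 km = -6.48°C, so T = 24.42°C.

24.42°C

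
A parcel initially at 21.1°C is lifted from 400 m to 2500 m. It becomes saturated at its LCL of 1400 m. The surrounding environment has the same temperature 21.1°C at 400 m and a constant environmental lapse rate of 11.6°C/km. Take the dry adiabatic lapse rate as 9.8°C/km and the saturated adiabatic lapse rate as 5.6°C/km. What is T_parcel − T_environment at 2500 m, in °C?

Parcel:
  Dry to 1400 m: -9.8 × 1 km = -9.8°C, so T = 11.3°C.
  Saturated to 2500 m: -5.6 × 1.1 km = -6.16°C, so T = 5.14°C.
Environment:
  Environment to 2500 m: -11.6 × 2.1 km = -24.36°C, so T = -3.26°C.
T_parcel − T_env = 5.14 − (-3.26) = +8.4°C

+8.4°C (parcel warmer than environment)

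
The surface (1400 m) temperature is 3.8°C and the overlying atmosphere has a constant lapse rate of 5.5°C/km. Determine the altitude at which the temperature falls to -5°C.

3000 m

Height above start = (3.8 − (-5)) / 5.5 = 1.6 km
Altitude = 1400 m + 1600 m = 3000 m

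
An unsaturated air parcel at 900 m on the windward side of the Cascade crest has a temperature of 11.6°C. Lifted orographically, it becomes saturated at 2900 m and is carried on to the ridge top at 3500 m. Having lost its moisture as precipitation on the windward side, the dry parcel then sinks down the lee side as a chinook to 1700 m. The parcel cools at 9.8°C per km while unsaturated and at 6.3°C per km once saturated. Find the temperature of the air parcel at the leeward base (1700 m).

From 900 m to 2900 m (dry): cools by 9.8 × 2 = 19.6°C, giving -8°C.
From 2900 m to 3500 m (saturated): cools by 6.3 × 0.6 = 3.78°C, giving -11.78°C.
From 3500 m to 1700 m (dry descent): warms by 9.8 × 1.8 = 17.64°C, giving 5.86°C.

5.86°C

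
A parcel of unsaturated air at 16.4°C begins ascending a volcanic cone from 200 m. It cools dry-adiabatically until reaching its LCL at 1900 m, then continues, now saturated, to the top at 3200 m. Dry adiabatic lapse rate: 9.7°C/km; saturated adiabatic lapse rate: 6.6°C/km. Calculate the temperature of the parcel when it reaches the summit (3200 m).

-8.67°C

From 200 m to 1900 m (dry): cools by 9.7 × 1.7 = 16.49°C, giving -0.09°C.
From 1900 m to 3200 m (saturated): cools by 6.6 × 1.3 = 8.58°C, giving -8.67°C.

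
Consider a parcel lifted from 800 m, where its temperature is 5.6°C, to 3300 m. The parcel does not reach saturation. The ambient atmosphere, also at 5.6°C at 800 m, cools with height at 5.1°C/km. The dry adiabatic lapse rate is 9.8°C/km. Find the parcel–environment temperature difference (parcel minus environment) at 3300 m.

Parcel:
  From 800 m to 3300 m (dry): cools by 9.8 × 2.5 = 24.5°C, giving -18.9°C.
Environment:
  From 800 m to 3300 m (environment): cools by 5.1 × 2.5 = 12.75°C, giving -7.15°C.
T_parcel − T_env = -18.9 − (-7.15) = -11.75°C

-11.75°C (parcel cooler than environment)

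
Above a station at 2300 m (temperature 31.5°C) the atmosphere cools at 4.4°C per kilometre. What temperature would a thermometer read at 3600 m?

2300 → 3600 m (environmental, 4.4°C/km): ΔT = -4.4 × 1.3 = -5.72°C → T = 25.78°C

25.78°C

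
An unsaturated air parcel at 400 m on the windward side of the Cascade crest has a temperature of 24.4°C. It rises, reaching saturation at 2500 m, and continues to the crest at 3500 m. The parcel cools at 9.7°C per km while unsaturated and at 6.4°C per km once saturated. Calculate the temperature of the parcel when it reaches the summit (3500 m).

-2.37°C

400–2500 m, dry: Δz = 2.1 km ⇒ ΔT = -20.37°C; T = 4.03°C
2500–3500 m, saturated: Δz = 1 km ⇒ ΔT = -6.4°C; T = -2.37°C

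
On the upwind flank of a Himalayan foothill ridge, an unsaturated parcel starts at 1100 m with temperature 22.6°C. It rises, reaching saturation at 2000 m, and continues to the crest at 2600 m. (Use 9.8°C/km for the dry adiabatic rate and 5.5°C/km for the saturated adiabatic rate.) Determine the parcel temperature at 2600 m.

10.48°C

1100–2000 m, dry: Δz = 0.9 km ⇒ ΔT = -8.82°C; T = 13.78°C
2000–2600 m, saturated: Δz = 0.6 km ⇒ ΔT = -3.3°C; T = 10.48°C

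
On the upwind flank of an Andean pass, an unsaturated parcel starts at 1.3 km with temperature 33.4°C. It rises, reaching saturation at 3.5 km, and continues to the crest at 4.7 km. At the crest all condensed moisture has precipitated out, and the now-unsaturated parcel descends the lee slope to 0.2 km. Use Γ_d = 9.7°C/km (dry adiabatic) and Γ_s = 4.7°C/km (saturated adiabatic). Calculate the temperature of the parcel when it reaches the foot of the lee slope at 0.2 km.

50.07°C

1300 → 3500 m (dry, 9.7°C/km): ΔT = -9.7 × 2.2 = -21.34°C → T = 12.06°C
3500 → 4700 m (saturated, 4.7°C/km): ΔT = -4.7 × 1.2 = -5.64°C → T = 6.42°C
4700 → 200 m (dry descent, 9.7°C/km): ΔT = +9.7 × 4.5 = +43.65°C → T = 50.07°C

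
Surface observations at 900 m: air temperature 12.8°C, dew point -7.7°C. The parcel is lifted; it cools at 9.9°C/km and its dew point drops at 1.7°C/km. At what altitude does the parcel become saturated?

T and T_d converge at 9.9 − 1.7 = 8.2°C per km
Height above start = (12.8 − (-7.7)) / 8.2 = 2.5 km
LCL altitude = 900 m + 2500 m = 3400 m

3400 m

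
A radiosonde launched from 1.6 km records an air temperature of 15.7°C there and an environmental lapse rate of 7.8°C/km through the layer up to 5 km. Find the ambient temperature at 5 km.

1600–5000 m, environmental: Δz = 3.4 km ⇒ ΔT = -26.52°C; T = -10.82°C

-10.82°C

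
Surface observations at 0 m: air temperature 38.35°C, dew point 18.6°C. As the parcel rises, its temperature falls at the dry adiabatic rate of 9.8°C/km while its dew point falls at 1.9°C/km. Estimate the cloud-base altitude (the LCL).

2500 m

T and T_d converge at 9.8 − 1.9 = 7.9°C per km
Height above start = (38.35 − 18.6) / 7.9 = 2.5 km
LCL altitude = 0 m + 2500 m = 2500 m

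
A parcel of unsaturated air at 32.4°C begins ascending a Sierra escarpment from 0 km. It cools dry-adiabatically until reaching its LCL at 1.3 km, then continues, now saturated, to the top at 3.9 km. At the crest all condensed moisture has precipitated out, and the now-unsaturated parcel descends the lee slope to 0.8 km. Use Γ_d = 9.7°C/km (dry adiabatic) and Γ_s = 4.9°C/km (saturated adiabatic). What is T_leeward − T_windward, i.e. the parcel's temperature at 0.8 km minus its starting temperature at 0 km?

From 0 m to 1300 m (dry): cools by 9.7 × 1.3 = 12.61°C, giving 19.79°C.
From 1300 m to 3900 m (saturated): cools by 4.9 × 2.6 = 12.74°C, giving 7.05°C.
From 3900 m to 800 m (dry descent): warms by 9.7 × 3.1 = 30.07°C, giving 37.12°C.
Net change vs windward start: 37.12 − 32.4 = +4.72°C

+4.72°C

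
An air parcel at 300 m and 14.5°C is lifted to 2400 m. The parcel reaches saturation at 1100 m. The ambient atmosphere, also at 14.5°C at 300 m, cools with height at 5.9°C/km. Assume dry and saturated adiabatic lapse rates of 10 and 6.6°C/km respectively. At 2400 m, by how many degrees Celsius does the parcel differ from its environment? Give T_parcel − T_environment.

Parcel:
  300 → 1100 m (dry, 10°C/km): ΔT = -10 × 0.8 = -8°C → T = 6.5°C
  1100 → 2400 m (saturated, 6.6°C/km): ΔT = -6.6 × 1.3 = -8.58°C → T = -2.08°C
Environment:
  300 → 2400 m (environment, 5.9°C/km): ΔT = -5.9 × 2.1 = -12.39°C → T = 2.11°C
T_parcel − T_env = -2.08 − 2.11 = -4.19°C

-4.19°C (parcel cooler than environment)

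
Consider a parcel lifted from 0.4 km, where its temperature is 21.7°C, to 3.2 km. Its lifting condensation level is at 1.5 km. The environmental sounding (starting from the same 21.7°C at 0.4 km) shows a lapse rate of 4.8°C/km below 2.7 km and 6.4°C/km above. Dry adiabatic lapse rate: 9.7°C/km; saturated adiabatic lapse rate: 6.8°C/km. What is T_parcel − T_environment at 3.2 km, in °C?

Parcel:
  400 → 1500 m (dry, 9.7°C/km): ΔT = -9.7 × 1.1 = -10.67°C → T = 11.03°C
  1500 → 3200 m (saturated, 6.8°C/km): ΔT = -6.8 × 1.7 = -11.56°C → T = -0.53°C
Environment:
  400 → 2700 m (environment, lower layer, 4.8°C/km): ΔT = -4.8 × 2.3 = -11.04°C → T = 10.66°C
  2700 → 3200 m (environment, upper layer, 6.4°C/km): ΔT = -6.4 × 0.5 = -3.2°C → T = 7.46°C
T_parcel − T_env = -0.53 − 7.46 = -7.99°C

-7.99°C (parcel cooler than environment)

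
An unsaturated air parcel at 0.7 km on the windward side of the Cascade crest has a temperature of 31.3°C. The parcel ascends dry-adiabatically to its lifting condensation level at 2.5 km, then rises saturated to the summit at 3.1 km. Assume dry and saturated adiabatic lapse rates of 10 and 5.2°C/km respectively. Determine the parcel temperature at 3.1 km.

Dry to 2500 m: -10 × 1.8 km = -18°C, so T = 13.3°C.
Saturated to 3100 m: -5.2 × 0.6 km = -3.12°C, so T = 10.18°C.

10.18°C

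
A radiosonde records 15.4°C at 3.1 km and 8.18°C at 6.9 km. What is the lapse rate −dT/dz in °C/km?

1.9°C/km

Γ = −ΔT/Δz = (15.4 − 8.18) / (6900 − 3100) m
  = 7.22°C / 3.8 km = 1.9°C/km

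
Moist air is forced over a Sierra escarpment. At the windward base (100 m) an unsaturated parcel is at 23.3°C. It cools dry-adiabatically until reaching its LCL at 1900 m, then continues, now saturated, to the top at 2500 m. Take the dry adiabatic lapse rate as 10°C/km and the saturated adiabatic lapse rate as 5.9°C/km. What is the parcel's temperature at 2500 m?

Dry to 1900 m: -10 × 1.8 km = -18°C, so T = 5.3°C.
Saturated to 2500 m: -5.9 × 0.6 km = -3.54°C, so T = 1.76°C.

1.76°C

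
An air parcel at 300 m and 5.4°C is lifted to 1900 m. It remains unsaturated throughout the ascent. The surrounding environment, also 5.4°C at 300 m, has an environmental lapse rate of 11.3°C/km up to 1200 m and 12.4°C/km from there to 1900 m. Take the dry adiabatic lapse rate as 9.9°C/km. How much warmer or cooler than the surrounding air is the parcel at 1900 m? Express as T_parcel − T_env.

Parcel:
  Dry to 1900 m: -9.9 × 1.6 km = -15.84°C, so T = -10.44°C.
Environment:
  Environment, lower layer to 1200 m: -11.3 × 0.9 km = -10.17°C, so T = -4.77°C.
  Environment, upper layer to 1900 m: -12.4 × 0.7 km = -8.68°C, so T = -13.45°C.
T_parcel − T_env = -10.44 − (-13.45) = +3.01°C

+3.01°C (parcel warmer than environment)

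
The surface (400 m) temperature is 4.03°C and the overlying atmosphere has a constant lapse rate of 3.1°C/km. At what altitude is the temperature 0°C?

Height above start = (4.03 − 0) / 3.1 = 1.3 km
Altitude = 400 m + 1300 m = 1700 m

1700 m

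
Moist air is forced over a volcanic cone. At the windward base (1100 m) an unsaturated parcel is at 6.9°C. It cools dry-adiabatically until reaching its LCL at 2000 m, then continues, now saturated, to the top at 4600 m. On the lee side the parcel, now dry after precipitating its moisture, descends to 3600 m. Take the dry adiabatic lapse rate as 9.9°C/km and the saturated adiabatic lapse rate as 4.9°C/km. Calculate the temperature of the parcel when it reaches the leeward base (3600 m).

Dry to 2000 m: -9.9 × 0.9 km = -8.91°C, so T = -2.01°C.
Saturated to 4600 m: -4.9 × 2.6 km = -12.74°C, so T = -14.75°C.
Dry descent to 3600 m: +9.9 × 1 km = +9.9°C, so T = -4.85°C.

-4.85°C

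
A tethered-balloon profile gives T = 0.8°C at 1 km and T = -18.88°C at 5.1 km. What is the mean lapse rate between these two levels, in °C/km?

4.8°C/km

Γ = −ΔT/Δz = (0.8 − (-18.88)) / (5100 − 1000) m
  = 19.68°C / 4.1 km = 4.8°C/km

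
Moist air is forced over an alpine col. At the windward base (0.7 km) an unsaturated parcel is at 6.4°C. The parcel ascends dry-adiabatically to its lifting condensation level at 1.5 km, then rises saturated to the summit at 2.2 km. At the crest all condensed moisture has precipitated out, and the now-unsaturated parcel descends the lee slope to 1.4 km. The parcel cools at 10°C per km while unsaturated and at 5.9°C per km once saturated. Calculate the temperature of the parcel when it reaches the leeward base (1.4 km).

Dry to 1500 m: -10 × 0.8 km = -8°C, so T = -1.6°C.
Saturated to 2200 m: -5.9 × 0.7 km = -4.13°C, so T = -5.73°C.
Dry descent to 1400 m: +10 × 0.8 km = +8°C, so T = 2.27°C.

2.27°C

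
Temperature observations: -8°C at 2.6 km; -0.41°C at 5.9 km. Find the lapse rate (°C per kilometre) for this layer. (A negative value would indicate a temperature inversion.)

-2.3°C/km

Γ = −ΔT/Δz = (-8 − (-0.41)) / (5900 − 2600) m
  = -7.59°C / 3.3 km = -2.3°C/km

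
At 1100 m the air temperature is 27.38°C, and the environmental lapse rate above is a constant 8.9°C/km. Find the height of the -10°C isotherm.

Height above start = (27.38 − (-10)) / 8.9 = 4.2 km
Altitude = 1100 m + 4200 m = 5300 m

5300 m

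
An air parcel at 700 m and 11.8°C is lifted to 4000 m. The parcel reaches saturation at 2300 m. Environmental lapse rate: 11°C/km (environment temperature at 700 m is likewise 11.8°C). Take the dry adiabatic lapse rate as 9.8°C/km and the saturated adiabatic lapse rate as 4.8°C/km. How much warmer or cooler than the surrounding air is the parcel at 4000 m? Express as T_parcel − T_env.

Parcel:
  Dry to 2300 m: -9.8 × 1.6 km = -15.68°C, so T = -3.88°C.
  Saturated to 4000 m: -4.8 × 1.7 km = -8.16°C, so T = -12.04°C.
Environment:
  Environment to 4000 m: -11 × 3.3 km = -36.3°C, so T = -24.5°C.
T_parcel − T_env = -12.04 − (-24.5) = +12.46°C

+12.46°C (parcel warmer than environment)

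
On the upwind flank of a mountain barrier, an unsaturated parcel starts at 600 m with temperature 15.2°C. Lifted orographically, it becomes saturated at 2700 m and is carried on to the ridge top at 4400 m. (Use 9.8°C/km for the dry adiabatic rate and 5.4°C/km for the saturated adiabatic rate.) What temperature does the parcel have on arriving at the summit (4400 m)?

From 600 m to 2700 m (dry): cools by 9.8 × 2.1 = 20.58°C, giving -5.38°C.
From 2700 m to 4400 m (saturated): cools by 5.4 × 1.7 = 9.18°C, giving -14.56°C.

-14.56°C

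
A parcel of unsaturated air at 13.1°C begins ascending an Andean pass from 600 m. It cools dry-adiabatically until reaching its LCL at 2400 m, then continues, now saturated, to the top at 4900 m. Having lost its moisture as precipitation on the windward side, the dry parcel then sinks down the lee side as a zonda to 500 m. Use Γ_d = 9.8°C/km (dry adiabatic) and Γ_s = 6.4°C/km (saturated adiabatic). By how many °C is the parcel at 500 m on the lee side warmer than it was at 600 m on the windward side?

+9.48°C

600–2400 m, dry: Δz = 1.8 km ⇒ ΔT = -17.64°C; T = -4.54°C
2400–4900 m, saturated: Δz = 2.5 km ⇒ ΔT = -16°C; T = -20.54°C
4900–500 m, dry descent: Δz = 4.4 km ⇒ ΔT = +43.12°C; T = 22.58°C
Net change vs windward start: 22.58 − 13.1 = +9.48°C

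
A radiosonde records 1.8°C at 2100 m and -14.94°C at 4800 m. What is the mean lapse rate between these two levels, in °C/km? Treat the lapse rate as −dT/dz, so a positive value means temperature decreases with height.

Γ = −ΔT/Δz = (1.8 − (-14.94)) / (4800 − 2100) m
  = 16.74°C / 2.7 km = 6.2°C/km

6.2°C/km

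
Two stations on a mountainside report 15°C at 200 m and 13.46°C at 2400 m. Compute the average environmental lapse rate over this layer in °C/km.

Γ = −ΔT/Δz = (15 − 13.46) / (2400 − 200) m
  = 1.54°C / 2.2 km = 0.7°C/km

0.7°C/km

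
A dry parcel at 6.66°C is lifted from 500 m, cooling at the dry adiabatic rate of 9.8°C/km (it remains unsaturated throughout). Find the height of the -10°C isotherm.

2200 m

Height above start = (6.66 − (-10)) / 9.8 = 1.7 km
Altitude = 500 m + 1700 m = 2200 m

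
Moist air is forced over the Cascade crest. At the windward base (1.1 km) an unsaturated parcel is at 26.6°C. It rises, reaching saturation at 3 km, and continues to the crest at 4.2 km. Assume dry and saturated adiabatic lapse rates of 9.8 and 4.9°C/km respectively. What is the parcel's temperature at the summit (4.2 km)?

1100 → 3000 m (dry, 9.8°C/km): ΔT = -9.8 × 1.9 = -18.62°C → T = 7.98°C
3000 → 4200 m (saturated, 4.9°C/km): ΔT = -4.9 × 1.2 = -5.88°C → T = 2.1°C

2.1°C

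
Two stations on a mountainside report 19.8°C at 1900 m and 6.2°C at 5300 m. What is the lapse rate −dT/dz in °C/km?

4°C/km

Γ = −ΔT/Δz = (19.8 − 6.2) / (5300 − 1900) m
  = 13.6°C / 3.4 km = 4°C/km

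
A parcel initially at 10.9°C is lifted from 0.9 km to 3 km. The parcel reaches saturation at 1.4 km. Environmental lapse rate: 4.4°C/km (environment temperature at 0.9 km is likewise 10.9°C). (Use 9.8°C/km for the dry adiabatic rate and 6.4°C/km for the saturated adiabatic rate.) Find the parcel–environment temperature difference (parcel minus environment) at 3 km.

-5.9°C (parcel cooler than environment)

Parcel:
  Dry to 1400 m: -9.8 × 0.5 km = -4.9°C, so T = 6°C.
  Saturated to 3000 m: -6.4 × 1.6 km = -10.24°C, so T = -4.24°C.
Environment:
  Environment to 3000 m: -4.4 × 2.1 km = -9.24°C, so T = 1.66°C.
T_parcel − T_env = -4.24 − 1.66 = -5.9°C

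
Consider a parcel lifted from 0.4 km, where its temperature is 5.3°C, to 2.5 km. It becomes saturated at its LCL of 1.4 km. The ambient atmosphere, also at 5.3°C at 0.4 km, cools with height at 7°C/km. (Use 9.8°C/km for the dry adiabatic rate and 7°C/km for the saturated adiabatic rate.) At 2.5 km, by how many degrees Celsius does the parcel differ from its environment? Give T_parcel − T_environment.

Parcel:
  From 400 m to 1400 m (dry): cools by 9.8 × 1 = 9.8°C, giving -4.5°C.
  From 1400 m to 2500 m (saturated): cools by 7 × 1.1 = 7.7°C, giving -12.2°C.
Environment:
  From 400 m to 2500 m (environment): cools by 7 × 2.1 = 14.7°C, giving -9.4°C.
T_parcel − T_env = -12.2 − (-9.4) = -2.8°C

-2.8°C (parcel cooler than environment)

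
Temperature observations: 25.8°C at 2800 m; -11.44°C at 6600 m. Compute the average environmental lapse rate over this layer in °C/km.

9.8°C/km

Γ = −ΔT/Δz = (25.8 − (-11.44)) / (6600 − 2800) m
  = 37.24°C / 3.8 km = 9.8°C/km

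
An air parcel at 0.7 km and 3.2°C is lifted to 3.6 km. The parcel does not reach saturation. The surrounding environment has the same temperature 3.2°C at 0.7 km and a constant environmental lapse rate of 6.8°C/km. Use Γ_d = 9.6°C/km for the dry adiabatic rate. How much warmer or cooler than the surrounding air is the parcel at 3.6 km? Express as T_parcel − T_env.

Parcel:
  From 700 m to 3600 m (dry): cools by 9.6 × 2.9 = 27.84°C, giving -24.64°C.
Environment:
  From 700 m to 3600 m (environment): cools by 6.8 × 2.9 = 19.72°C, giving -16.52°C.
T_parcel − T_env = -24.64 − (-16.52) = -8.12°C

-8.12°C (parcel cooler than environment)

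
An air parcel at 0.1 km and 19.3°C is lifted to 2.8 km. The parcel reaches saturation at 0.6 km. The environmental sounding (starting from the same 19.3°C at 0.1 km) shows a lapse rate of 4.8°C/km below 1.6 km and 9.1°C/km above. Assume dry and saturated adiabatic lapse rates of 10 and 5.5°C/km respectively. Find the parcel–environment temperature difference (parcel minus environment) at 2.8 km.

Parcel:
  100–600 m, dry: Δz = 0.5 km ⇒ ΔT = -5°C; T = 14.3°C
  600–2800 m, saturated: Δz = 2.2 km ⇒ ΔT = -12.1°C; T = 2.2°C
Environment:
  100–1600 m, environment, lower layer: Δz = 1.5 km ⇒ ΔT = -7.2°C; T = 12.1°C
  1600–2800 m, environment, upper layer: Δz = 1.2 km ⇒ ΔT = -10.92°C; T = 1.18°C
T_parcel − T_env = 2.2 − 1.18 = +1.02°C

+1.02°C (parcel warmer than environment)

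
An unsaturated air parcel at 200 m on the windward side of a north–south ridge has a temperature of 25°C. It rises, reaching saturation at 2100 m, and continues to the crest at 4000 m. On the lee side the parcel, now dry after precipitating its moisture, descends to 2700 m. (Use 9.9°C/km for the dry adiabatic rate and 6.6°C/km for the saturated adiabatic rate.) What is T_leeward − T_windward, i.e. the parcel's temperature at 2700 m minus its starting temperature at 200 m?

Dry to 2100 m: -9.9 × 1.9 km = -18.81°C, so T = 6.19°C.
Saturated to 4000 m: -6.6 × 1.9 km = -12.54°C, so T = -6.35°C.
Dry descent to 2700 m: +9.9 × 1.3 km = +12.87°C, so T = 6.52°C.
Net change vs windward start: 6.52 − 25 = -18.48°C

-18.48°C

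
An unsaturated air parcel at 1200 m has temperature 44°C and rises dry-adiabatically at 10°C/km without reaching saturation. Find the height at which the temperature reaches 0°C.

5600 m

Height above start = (44 − 0) / 10 = 4.4 km
Altitude = 1200 m + 4400 m = 5600 m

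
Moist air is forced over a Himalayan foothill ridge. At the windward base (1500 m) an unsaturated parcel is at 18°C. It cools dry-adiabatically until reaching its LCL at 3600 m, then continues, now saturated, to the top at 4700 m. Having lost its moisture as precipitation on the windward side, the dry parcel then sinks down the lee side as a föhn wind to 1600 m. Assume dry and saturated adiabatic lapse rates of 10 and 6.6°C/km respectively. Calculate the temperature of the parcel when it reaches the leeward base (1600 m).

1500–3600 m, dry: Δz = 2.1 km ⇒ ΔT = -21°C; T = -3°C
3600–4700 m, saturated: Δz = 1.1 km ⇒ ΔT = -7.26°C; T = -10.26°C
4700–1600 m, dry descent: Δz = 3.1 km ⇒ ΔT = +31°C; T = 20.74°C

20.74°C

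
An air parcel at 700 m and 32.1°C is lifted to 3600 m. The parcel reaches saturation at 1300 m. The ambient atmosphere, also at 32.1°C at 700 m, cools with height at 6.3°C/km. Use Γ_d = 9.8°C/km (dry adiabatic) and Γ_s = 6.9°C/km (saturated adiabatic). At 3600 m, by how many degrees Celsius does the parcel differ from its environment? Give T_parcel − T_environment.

Parcel:
  Dry to 1300 m: -9.8 × 0.6 km = -5.88°C, so T = 26.22°C.
  Saturated to 3600 m: -6.9 × 2.3 km = -15.87°C, so T = 10.35°C.
Environment:
  Environment to 3600 m: -6.3 × 2.9 km = -18.27°C, so T = 13.83°C.
T_parcel − T_env = 10.35 − 13.83 = -3.48°C

-3.48°C (parcel cooler than environment)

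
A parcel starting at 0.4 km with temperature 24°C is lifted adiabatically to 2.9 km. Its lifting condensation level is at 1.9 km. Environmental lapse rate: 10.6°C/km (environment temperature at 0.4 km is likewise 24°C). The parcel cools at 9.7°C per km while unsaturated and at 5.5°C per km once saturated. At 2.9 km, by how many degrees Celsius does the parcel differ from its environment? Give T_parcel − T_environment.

+6.45°C (parcel warmer than environment)

Parcel:
  400–1900 m, dry: Δz = 1.5 km ⇒ ΔT = -14.55°C; T = 9.45°C
  1900–2900 m, saturated: Δz = 1 km ⇒ ΔT = -5.5°C; T = 3.95°C
Environment:
  400–2900 m, environment: Δz = 2.5 km ⇒ ΔT = -26.5°C; T = -2.5°C
T_parcel − T_env = 3.95 − (-2.5) = +6.45°C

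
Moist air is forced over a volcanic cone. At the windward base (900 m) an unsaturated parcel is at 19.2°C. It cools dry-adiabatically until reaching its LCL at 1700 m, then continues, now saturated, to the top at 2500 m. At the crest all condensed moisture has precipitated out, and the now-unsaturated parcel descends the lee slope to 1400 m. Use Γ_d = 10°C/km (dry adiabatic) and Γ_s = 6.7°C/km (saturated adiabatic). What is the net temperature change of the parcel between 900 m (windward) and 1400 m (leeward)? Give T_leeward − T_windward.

-2.36°C

900–1700 m, dry: Δz = 0.8 km ⇒ ΔT = -8°C; T = 11.2°C
1700–2500 m, saturated: Δz = 0.8 km ⇒ ΔT = -5.36°C; T = 5.84°C
2500–1400 m, dry descent: Δz = 1.1 km ⇒ ΔT = +11°C; T = 16.84°C
Net change vs windward start: 16.84 − 19.2 = -2.36°C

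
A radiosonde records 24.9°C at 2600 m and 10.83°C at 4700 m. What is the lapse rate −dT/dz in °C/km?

6.7°C/km

Γ = −ΔT/Δz = (24.9 − 10.83) / (4700 − 2600) m
  = 14.07°C / 2.1 km = 6.7°C/km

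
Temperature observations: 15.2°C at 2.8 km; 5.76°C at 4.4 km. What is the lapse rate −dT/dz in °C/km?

5.9°C/km

Γ = −ΔT/Δz = (15.2 − 5.76) / (4400 − 2800) m
  = 9.44°C / 1.6 km = 5.9°C/km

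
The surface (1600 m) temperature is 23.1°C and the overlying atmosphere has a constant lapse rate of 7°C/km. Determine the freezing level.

4900 m

Height above start = (23.1 − 0) / 7 = 3.3 km
Altitude = 1600 m + 3300 m = 4900 m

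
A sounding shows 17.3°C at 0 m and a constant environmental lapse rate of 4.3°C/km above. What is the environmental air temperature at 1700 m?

From 0 m to 1700 m (environmental): cools by 4.3 × 1.7 = 7.31°C, giving 9.99°C.

9.99°C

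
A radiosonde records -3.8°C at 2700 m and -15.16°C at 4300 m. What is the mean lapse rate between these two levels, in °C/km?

7.1°C/km

Γ = −ΔT/Δz = (-3.8 − (-15.16)) / (4300 − 2700) m
  = 11.36°C / 1.6 km = 7.1°C/km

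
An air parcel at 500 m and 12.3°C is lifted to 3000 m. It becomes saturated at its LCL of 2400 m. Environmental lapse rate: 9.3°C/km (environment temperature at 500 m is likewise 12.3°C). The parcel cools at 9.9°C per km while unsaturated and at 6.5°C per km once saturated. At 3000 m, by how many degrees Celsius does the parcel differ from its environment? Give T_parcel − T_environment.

+0.54°C (parcel warmer than environment)

Parcel:
  Dry to 2400 m: -9.9 × 1.9 km = -18.81°C, so T = -6.51°C.
  Saturated to 3000 m: -6.5 × 0.6 km = -3.9°C, so T = -10.41°C.
Environment:
  Environment to 3000 m: -9.3 × 2.5 km = -23.25°C, so T = -10.95°C.
T_parcel − T_env = -10.41 − (-10.95) = +0.54°C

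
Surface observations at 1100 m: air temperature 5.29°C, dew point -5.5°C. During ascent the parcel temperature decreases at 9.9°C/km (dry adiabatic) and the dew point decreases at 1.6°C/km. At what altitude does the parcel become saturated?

T and T_d converge at 9.9 − 1.6 = 8.3°C per km
Height above start = (5.29 − (-5.5)) / 8.3 = 1.3 km
LCL altitude = 1100 m + 1300 m = 2400 m

2400 m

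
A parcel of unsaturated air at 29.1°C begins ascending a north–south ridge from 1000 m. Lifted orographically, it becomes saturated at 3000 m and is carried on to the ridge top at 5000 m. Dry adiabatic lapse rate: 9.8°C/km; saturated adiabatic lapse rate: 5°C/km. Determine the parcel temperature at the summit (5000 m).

-0.5°C

1000 → 3000 m (dry, 9.8°C/km): ΔT = -9.8 × 2 = -19.6°C → T = 9.5°C
3000 → 5000 m (saturated, 5°C/km): ΔT = -5 × 2 = -10°C → T = -0.5°C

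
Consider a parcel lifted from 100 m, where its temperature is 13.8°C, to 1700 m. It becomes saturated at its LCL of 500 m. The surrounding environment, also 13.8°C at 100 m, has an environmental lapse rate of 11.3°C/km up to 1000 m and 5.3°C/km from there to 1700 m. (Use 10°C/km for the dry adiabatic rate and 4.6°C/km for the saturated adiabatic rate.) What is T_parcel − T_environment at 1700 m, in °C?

+4.36°C (parcel warmer than environment)

Parcel:
  Dry to 500 m: -10 × 0.4 km = -4°C, so T = 9.8°C.
  Saturated to 1700 m: -4.6 × 1.2 km = -5.52°C, so T = 4.28°C.
Environment:
  Environment, lower layer to 1000 m: -11.3 × 0.9 km = -10.17°C, so T = 3.63°C.
  Environment, upper layer to 1700 m: -5.3 × 0.7 km = -3.71°C, so T = -0.08°C.
T_parcel − T_env = 4.28 − (-0.08) = +4.36°C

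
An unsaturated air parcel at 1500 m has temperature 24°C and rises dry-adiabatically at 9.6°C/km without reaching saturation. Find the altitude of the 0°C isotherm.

Height above start = (24 − 0) / 9.6 = 2.5 km
Altitude = 1500 m + 2500 m = 4000 m

4000 m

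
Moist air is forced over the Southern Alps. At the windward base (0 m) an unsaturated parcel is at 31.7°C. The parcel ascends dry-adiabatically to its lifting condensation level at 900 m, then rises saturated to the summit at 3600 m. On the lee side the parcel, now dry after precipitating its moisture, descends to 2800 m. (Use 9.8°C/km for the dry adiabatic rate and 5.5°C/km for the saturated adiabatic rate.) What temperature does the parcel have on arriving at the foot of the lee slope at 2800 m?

15.87°C

From 0 m to 900 m (dry): cools by 9.8 × 0.9 = 8.82°C, giving 22.88°C.
From 900 m to 3600 m (saturated): cools by 5.5 × 2.7 = 14.85°C, giving 8.03°C.
From 3600 m to 2800 m (dry descent): warms by 9.8 × 0.8 = 7.84°C, giving 15.87°C.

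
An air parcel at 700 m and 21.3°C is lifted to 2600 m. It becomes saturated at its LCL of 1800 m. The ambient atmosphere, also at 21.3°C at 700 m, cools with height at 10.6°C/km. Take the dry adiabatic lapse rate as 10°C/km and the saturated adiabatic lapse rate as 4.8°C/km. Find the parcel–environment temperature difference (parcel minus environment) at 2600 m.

Parcel:
  700 → 1800 m (dry, 10°C/km): ΔT = -10 × 1.1 = -11°C → T = 10.3°C
  1800 → 2600 m (saturated, 4.8°C/km): ΔT = -4.8 × 0.8 = -3.84°C → T = 6.46°C
Environment:
  700 → 2600 m (environment, 10.6°C/km): ΔT = -10.6 × 1.9 = -20.14°C → T = 1.16°C
T_parcel − T_env = 6.46 − 1.16 = +5.3°C

+5.3°C (parcel warmer than environment)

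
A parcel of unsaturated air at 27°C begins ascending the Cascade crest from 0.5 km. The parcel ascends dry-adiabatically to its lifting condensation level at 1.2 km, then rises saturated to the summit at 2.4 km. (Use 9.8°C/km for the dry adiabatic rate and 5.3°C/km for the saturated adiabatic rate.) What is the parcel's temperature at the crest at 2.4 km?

500–1200 m, dry: Δz = 0.7 km ⇒ ΔT = -6.86°C; T = 20.14°C
1200–2400 m, saturated: Δz = 1.2 km ⇒ ΔT = -6.36°C; T = 13.78°C

13.78°C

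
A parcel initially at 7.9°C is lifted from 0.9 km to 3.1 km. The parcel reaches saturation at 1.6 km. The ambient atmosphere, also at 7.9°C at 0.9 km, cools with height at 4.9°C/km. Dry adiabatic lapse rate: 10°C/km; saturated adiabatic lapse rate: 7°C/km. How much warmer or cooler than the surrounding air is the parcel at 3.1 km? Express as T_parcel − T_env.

Parcel:
  From 900 m to 1600 m (dry): cools by 10 × 0.7 = 7°C, giving 0.9°C.
  From 1600 m to 3100 m (saturated): cools by 7 × 1.5 = 10.5°C, giving -9.6°C.
Environment:
  From 900 m to 3100 m (environment): cools by 4.9 × 2.2 = 10.78°C, giving -2.88°C.
T_parcel − T_env = -9.6 − (-2.88) = -6.72°C

-6.72°C (parcel cooler than environment)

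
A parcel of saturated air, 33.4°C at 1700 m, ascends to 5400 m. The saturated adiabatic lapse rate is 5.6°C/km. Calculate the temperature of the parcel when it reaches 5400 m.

From 1700 m to 5400 m (saturated adiabatic): cools by 5.6 × 3.7 = 20.72°C, giving 12.68°C.

12.68°C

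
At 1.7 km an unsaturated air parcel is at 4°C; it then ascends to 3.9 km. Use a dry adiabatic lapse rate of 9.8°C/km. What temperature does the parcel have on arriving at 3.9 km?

-17.56°C

1700–3900 m, dry adiabatic: Δz = 2.2 km ⇒ ΔT = -21.56°C; T = -17.56°C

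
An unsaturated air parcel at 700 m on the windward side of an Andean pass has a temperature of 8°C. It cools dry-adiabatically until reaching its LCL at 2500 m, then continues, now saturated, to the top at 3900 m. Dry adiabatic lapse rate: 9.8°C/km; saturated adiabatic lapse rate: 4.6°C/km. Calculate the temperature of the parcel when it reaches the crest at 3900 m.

-16.08°C

From 700 m to 2500 m (dry): cools by 9.8 × 1.8 = 17.64°C, giving -9.64°C.
From 2500 m to 3900 m (saturated): cools by 4.6 × 1.4 = 6.44°C, giving -16.08°C.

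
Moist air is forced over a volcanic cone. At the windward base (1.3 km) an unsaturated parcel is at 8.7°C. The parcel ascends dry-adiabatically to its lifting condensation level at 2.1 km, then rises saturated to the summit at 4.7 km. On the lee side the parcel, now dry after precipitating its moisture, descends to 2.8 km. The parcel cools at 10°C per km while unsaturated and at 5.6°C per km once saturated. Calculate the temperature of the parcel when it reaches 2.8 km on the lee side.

5.14°C

1300–2100 m, dry: Δz = 0.8 km ⇒ ΔT = -8°C; T = 0.7°C
2100–4700 m, saturated: Δz = 2.6 km ⇒ ΔT = -14.56°C; T = -13.86°C
4700–2800 m, dry descent: Δz = 1.9 km ⇒ ΔT = +19°C; T = 5.14°C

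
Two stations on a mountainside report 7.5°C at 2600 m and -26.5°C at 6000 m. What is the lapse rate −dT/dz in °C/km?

10°C/km

Γ = −ΔT/Δz = (7.5 − (-26.5)) / (6000 − 2600) m
  = 34°C / 3.4 km = 10°C/km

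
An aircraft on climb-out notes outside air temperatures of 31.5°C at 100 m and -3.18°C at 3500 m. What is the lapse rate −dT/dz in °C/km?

Γ = −ΔT/Δz = (31.5 − (-3.18)) / (3500 − 100) m
  = 34.68°C / 3.4 km = 10.2°C/km

10.2°C/km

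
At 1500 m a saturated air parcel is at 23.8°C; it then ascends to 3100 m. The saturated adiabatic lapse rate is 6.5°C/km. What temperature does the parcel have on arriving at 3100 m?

From 1500 m to 3100 m (saturated adiabatic): cools by 6.5 × 1.6 = 10.4°C, giving 13.4°C.

13.4°C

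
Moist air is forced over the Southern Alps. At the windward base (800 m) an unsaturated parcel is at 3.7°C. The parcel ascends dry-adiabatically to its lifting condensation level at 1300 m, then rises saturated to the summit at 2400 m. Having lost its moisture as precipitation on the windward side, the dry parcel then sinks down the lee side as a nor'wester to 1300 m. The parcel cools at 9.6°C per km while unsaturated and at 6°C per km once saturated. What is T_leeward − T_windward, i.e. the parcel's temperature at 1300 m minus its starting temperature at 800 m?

-0.84°C

From 800 m to 1300 m (dry): cools by 9.6 × 0.5 = 4.8°C, giving -1.1°C.
From 1300 m to 2400 m (saturated): cools by 6 × 1.1 = 6.6°C, giving -7.7°C.
From 2400 m to 1300 m (dry descent): warms by 9.6 × 1.1 = 10.56°C, giving 2.86°C.
Net change vs windward start: 2.86 − 3.7 = -0.84°C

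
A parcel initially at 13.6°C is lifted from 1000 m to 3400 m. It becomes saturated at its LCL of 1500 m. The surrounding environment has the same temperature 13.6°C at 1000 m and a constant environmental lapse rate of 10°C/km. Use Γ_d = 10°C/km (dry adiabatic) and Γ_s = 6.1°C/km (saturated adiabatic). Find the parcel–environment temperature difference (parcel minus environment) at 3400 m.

+7.41°C (parcel warmer than environment)

Parcel:
  1000–1500 m, dry: Δz = 0.5 km ⇒ ΔT = -5°C; T = 8.6°C
  1500–3400 m, saturated: Δz = 1.9 km ⇒ ΔT = -11.59°C; T = -2.99°C
Environment:
  1000–3400 m, environment: Δz = 2.4 km ⇒ ΔT = -24°C; T = -10.4°C
T_parcel − T_env = -2.99 − (-10.4) = +7.41°C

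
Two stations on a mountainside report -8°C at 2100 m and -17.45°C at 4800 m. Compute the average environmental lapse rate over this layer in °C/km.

Γ = −ΔT/Δz = (-8 − (-17.45)) / (4800 − 2100) m
  = 9.45°C / 2.7 km = 3.5°C/km

3.5°C/km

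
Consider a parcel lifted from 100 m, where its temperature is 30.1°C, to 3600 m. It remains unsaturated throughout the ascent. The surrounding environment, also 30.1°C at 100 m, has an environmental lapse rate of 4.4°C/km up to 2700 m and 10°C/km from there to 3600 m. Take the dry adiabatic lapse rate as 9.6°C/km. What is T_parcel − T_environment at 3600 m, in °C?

-13.16°C (parcel cooler than environment)

Parcel:
  Dry to 3600 m: -9.6 × 3.5 km = -33.6°C, so T = -3.5°C.
Environment:
  Environment, lower layer to 2700 m: -4.4 × 2.6 km = -11.44°C, so T = 18.66°C.
  Environment, upper layer to 3600 m: -10 × 0.9 km = -9°C, so T = 9.66°C.
T_parcel − T_env = -3.5 − 9.66 = -13.16°C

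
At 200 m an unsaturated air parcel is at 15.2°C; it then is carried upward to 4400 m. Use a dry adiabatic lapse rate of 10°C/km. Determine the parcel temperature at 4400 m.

200 → 4400 m (dry adiabatic, 10°C/km): ΔT = -10 × 4.2 = -42°C → T = -26.8°C

-26.8°C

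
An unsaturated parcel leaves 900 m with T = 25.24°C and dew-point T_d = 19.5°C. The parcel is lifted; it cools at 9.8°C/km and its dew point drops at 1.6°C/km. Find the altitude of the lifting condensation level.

T and T_d converge at 9.8 − 1.6 = 8.2°C per km
Height above start = (25.24 − 19.5) / 8.2 = 0.7 km
LCL altitude = 900 m + 700 m = 1600 m

1600 m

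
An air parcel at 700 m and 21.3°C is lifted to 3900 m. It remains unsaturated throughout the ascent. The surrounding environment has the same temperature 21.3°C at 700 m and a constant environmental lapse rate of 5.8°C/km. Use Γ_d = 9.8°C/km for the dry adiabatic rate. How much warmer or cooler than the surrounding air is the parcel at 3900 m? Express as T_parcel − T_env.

Parcel:
  700 → 3900 m (dry, 9.8°C/km): ΔT = -9.8 × 3.2 = -31.36°C → T = -10.06°C
Environment:
  700 → 3900 m (environment, 5.8°C/km): ΔT = -5.8 × 3.2 = -18.56°C → T = 2.74°C
T_parcel − T_env = -10.06 − 2.74 = -12.8°C

-12.8°C (parcel cooler than environment)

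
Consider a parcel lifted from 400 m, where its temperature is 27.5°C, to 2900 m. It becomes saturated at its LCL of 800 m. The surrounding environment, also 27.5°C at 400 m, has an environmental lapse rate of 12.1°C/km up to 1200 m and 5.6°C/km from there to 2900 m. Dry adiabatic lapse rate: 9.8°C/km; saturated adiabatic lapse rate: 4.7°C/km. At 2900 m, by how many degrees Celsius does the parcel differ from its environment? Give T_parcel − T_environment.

+5.41°C (parcel warmer than environment)

Parcel:
  From 400 m to 800 m (dry): cools by 9.8 × 0.4 = 3.92°C, giving 23.58°C.
  From 800 m to 2900 m (saturated): cools by 4.7 × 2.1 = 9.87°C, giving 13.71°C.
Environment:
  From 400 m to 1200 m (environment, lower layer): cools by 12.1 × 0.8 = 9.68°C, giving 17.82°C.
  From 1200 m to 2900 m (environment, upper layer): cools by 5.6 × 1.7 = 9.52°C, giving 8.3°C.
T_parcel − T_env = 13.71 − 8.3 = +5.41°C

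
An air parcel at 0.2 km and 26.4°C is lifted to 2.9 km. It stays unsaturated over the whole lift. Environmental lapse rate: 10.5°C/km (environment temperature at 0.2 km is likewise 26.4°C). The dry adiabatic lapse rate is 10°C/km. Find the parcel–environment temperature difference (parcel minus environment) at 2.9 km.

+1.35°C (parcel warmer than environment)

Parcel:
  200 → 2900 m (dry, 10°C/km): ΔT = -10 × 2.7 = -27°C → T = -0.6°C
Environment:
  200 → 2900 m (environment, 10.5°C/km): ΔT = -10.5 × 2.7 = -28.35°C → T = -1.95°C
T_parcel − T_env = -0.6 − (-1.95) = +1.35°C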